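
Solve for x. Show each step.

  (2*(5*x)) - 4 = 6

Step 1. [(2*(5*x)) - 4 = 6] 2 | LHS and 2 | 6: pull 2 out, so factor: (5*x) - 2 = 3.
Step 2. [(5*x) - 2 = 3] the outer -2 inverts by adding 2, so sub: 5*x = 5.
Step 3. [5*x = 5] divide by the outer 5, so div: x = 1.

Answer: x ∈ {1}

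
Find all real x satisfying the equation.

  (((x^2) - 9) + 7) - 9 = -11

Step 1. [(((x^2) - 9) + 7) - 9 = -11] -9 is outermost — add 9 both sides, so sub: ((x^2) - 9) + 7 = -2.
Step 2. [((x^2) - 9) + 7 = -2] peel the +7: subtract 7 from each side. So sub: (x^2) - 9 = -9.
Step 3. [(x^2) - 9 = -9] 9 comes off first (add 9). So sub: x^2 = 0.
Step 4. [x^2 = 0] LHS squared, RHS 0 ≥ 0: apply √ (±) ⇒ sqrt: x = 0.

Answer: x ∈ {0}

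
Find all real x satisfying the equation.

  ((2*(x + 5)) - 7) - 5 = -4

Step 1. [((2*(x + 5)) - 7) - 5 = -4] the outer -5 inverts by adding 5. So sub: (2*(x + 5)) - 7 = 1.
Step 2. [(2*(x + 5)) - 7 = 1] peel the -7: add 7 from each side, so sub: 2*(x + 5) = 8.
Step 3. [2*(x + 5) = 8] 2·(inner) — divide through by 2 ⇒ div: x + 5 = 4.
Step 4. [x + 5 = 4] the outer +5 inverts by subtracting 5. So sub: x = -1.

Answer: x ∈ {-1}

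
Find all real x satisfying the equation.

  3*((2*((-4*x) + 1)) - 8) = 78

Step 1. [3*((2*((-4*x) + 1)) - 8) = 78] 3 out front; divide by 3 ⇒ div: (2*((-4*x) + 1)) - 8 = 26.
Step 2. [(2*((-4*x) + 1)) - 8 = 26] add 8: x sits inside (… - 8), so sub: 2*((-4*x) + 1) = 34.
Step 3. [2*((-4*x) + 1) = 34] 2·(inner) — divide through by 2 ⇒ div: (-4*x) + 1 = 17.
Step 4. [(-4*x) + 1 = 17] subtract 1: x sits inside (… + 1). So sub: -4*x = 16.
Step 5. [-4*x = 16] leading coefficient -4: divide by -4, so div: x = -4.

Answer: x ∈ {-4}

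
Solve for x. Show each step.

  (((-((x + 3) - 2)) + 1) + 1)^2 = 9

Step 1. [(((-((x + 3) - 2)) + 1) + 1)^2 = 9] LHS squared, RHS 9 ≥ 0: apply √ (±). So sqrt: ((-((x + 3) - 2)) + 1) + 1 = 3 or -3.
Step 2. [((-((x + 3) - 2)) + 1) + 1 = 3 or -3] 1 comes off first (subtract 1) ⇒ sub: (-((x + 3) - 2)) + 1 = 2 or -4.
Step 3. [(-((x + 3) - 2)) + 1 = 2 or -4] +1 is outermost — subtract 1 both sides, so sub: -((x + 3) - 2) = 1 or -5.
Step 4. [-((x + 3) - 2) = 1 or -5] leading − — multiply by −1. So neg: (x + 3) - 2 = -1 or 5.
Step 5. [(x + 3) - 2 = -1 or 5] peel the -2: add 2 from each side ⇒ sub: x + 3 = 1 or 7.
Step 6. [x + 3 = 1 or 7] peel the +3: subtract 3 from each side. So sub: x = -2 or 4.

Answer: x ∈ {-2, 4}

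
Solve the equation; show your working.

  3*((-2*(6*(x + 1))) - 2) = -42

Step 1. [3*((-2*(6*(x + 1))) - 2) = -42] 3·(inner) — divide through by 3. So div: (-2*(6*(x + 1))) - 2 = -14.
Step 2. [(-2*(6*(x + 1))) - 2 = -14] 2 comes off first (add 2), so sub: -2*(6*(x + 1)) = -12.
Step 3. [-2*(6*(x + 1)) = -12] -2 out front; divide by -2 ⇒ div: 6*(x + 1) = 6.
Step 4. [6*(x + 1) = 6] divide by the outer 6, so div: x + 1 = 1.
Step 5. [x + 1 = 1] 1 comes off first (subtract 1) ⇒ sub: x = 0.

Answer: x ∈ {0}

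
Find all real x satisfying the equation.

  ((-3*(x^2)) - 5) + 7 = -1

Step 1. [((-3*(x^2)) - 5) + 7 = -1] peel the +7: subtract 7 from each side ⇒ sub: (-3*(x^2)) - 5 = -8.
Step 2. [(-3*(x^2)) - 5 = -8] the outer -5 inverts by adding 5 ⇒ sub: -3*(x^2) = -3.
Step 3. [-3*(x^2) = -3] -3 out front; divide by -3. So div: x^2 = 1.
Step 4. [x^2 = 1] √ both sides: 1 ≥ 0 gives two branches, so sqrt: x = 1 or -1.

Answer: x ∈ {-1, 1}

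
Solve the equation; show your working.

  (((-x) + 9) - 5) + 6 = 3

Step 1. [(((-x) + 9) - 5) + 6 = 3] 6 comes off first (subtract 6), so sub: ((-x) + 9) - 5 = -3.
Step 2. [((-x) + 9) - 5 = -3] -5 is outermost — add 5 both sides ⇒ sub: (-x) + 9 = 2.
Step 3. [(-x) + 9 = 2] the outer +9 inverts by subtracting 9, so sub: -x = -7.
Step 4. [-x = -7] flip signs both sides, so neg: x = 7.

Answer: x ∈ {7}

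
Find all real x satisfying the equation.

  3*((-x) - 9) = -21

Step 1. [3*((-x) - 9) = -21] leading coefficient 3: divide by 3, so div: (-x) - 9 = -7.
Step 2. [(-x) - 9 = -7] -9 is outermost — add 9 both sides ⇒ sub: -x = 2.
Step 3. [-x = 2] LHS negated; negate both sides, so neg: x = -2.

Answer: x ∈ {-2}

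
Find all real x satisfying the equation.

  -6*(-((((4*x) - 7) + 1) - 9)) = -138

Step 1. [-6*(-((((4*x) - 7) + 1) - 9)) = -138] LHS = -6·(…); ÷-6 both sides ⇒ div: -((((4*x) - 7) + 1) - 9) = 23.
Step 2. [-((((4*x) - 7) + 1) - 9) = 23] LHS negated; negate both sides, so neg: (((4*x) - 7) + 1) - 9 = -23.
Step 3. [(((4*x) - 7) + 1) - 9 = -23] the outer -9 inverts by adding 9. So sub: ((4*x) - 7) + 1 = -14.
Step 4. [((4*x) - 7) + 1 = -14] the outer +1 inverts by subtracting 1. So sub: (4*x) - 7 = -15.
Step 5. [(4*x) - 7 = -15] 7 comes off first (add 7), so sub: 4*x = -8.
Step 6. [4*x = -8] 4 out front; divide by 4, so div: x = -2.

Answer: x ∈ {-2}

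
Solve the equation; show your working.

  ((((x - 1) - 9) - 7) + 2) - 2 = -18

Step 1. [((((x - 1) - 9) - 7) + 2) - 2 = -18] -2 is outermost — add 2 both sides, so sub: (((x - 1) - 9) - 7) + 2 = -16.
Step 2. [(((x - 1) - 9) - 7) + 2 = -16] the outer +2 inverts by subtracting 2, so sub: ((x - 1) - 9) - 7 = -18.
Step 3. [((x - 1) - 9) - 7 = -18] the outer -7 inverts by adding 7, so sub: (x - 1) - 9 = -11.
Step 4. [(x - 1) - 9 = -11] the outer -9 inverts by adding 9. So sub: x - 1 = -2.
Step 5. [x - 1 = -2] peel the -1: add 1 from each side ⇒ sub: x = -1.

Answer: x ∈ {-1}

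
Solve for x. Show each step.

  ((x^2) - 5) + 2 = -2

Step 1. [((x^2) - 5) + 2 = -2] +2 is outermost — subtract 2 both sides. So sub: (x^2) - 5 = -4.
Step 2. [(x^2) - 5 = -4] peel the -5: add 5 from each side, so sub: x^2 = 1.
Step 3. [x^2 = 1] √ both sides: 1 ≥ 0 gives two branches. So sqrt: x = 1 or -1.

Answer: x ∈ {-1, 1}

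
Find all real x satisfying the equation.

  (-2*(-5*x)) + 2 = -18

Step 1. [(-2*(-5*x)) + 2 = -18] 2 comes off first (subtract 2), so sub: -2*(-5*x) = -20.
Step 2. [-2*(-5*x) = -20] leading coefficient -2: divide by -2. So div: -5*x = 10.
Step 3. [-5*x = 10] -5 out front; divide by -5, so div: x = -2.

Answer: x ∈ {-2}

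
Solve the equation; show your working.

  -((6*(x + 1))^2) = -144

Step 1. [-((6*(x + 1))^2) = -144] LHS negated; negate both sides. So neg: (6*(x + 1))^2 = 144.
Step 2. [(6*(x + 1))^2 = 144] 144 ≥ 0, LHS is (·)² — take ±√ ⇒ sqrt: 6*(x + 1) = 12 or -12.
Step 3. [6*(x + 1) = 12 or -12] 6 out front; divide by 6 ⇒ div: x + 1 = 2 or -2.
Step 4. [x + 1 = 2 or -2] the outer +1 inverts by subtracting 1, so sub: x = 1 or -3.

Answer: x ∈ {-3, 1}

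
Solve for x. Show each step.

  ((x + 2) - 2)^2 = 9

Step 1. [((x + 2) - 2)^2 = 9] 9 ≥ 0, LHS is (·)² — take ±√ ⇒ sqrt: (x + 2) - 2 = 3 or -3.
Step 2. [(x + 2) - 2 = 3 or -3] the outer -2 inverts by adding 2. So sub: x + 2 = 5 or -1.
Step 3. [x + 2 = 5 or -1] the outer +2 inverts by subtracting 2, so sub: x = 3 or -3.

Answer: x ∈ {-3, 3}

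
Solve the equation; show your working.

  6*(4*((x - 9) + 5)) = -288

Step 1. [6*(4*((x - 9) + 5)) = -288] divide by the outer 6 ⇒ div: 4*((x - 9) + 5) = -48.
Step 2. [4*((x - 9) + 5) = -48] leading coefficient 4: divide by 4, so div: (x - 9) + 5 = -12.
Step 3. [(x - 9) + 5 = -12] the outer +5 inverts by subtracting 5, so sub: x - 9 = -17.
Step 4. [x - 9 = -17] -9 is outermost — add 9 both sides ⇒ sub: x = -8.

Answer: x ∈ {-8}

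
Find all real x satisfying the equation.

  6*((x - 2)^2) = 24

Step 1. [6*((x - 2)^2) = 24] leading coefficient 6: divide by 6, so div: (x - 2)^2 = 4.
Step 2. [(x - 2)^2 = 4] 4 ≥ 0, LHS is (·)² — take ±√. So sqrt: x - 2 = 2 or -2.
Step 3. [x - 2 = 2 or -2] 2 comes off first (add 2) ⇒ sub: x = 4 or 0.

Answer: x ∈ {0, 4}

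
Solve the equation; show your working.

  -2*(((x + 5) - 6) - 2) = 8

Step 1. [-2*(((x + 5) - 6) - 2) = 8] divide by the outer -2. So div: ((x + 5) - 6) - 2 = -4.
Step 2. [((x + 5) - 6) - 2 = -4] 2 comes off first (add 2), so sub: (x + 5) - 6 = -2.
Step 3. [(x + 5) - 6 = -2] the outer -6 inverts by adding 6, so sub: x + 5 = 4.
Step 4. [x + 5 = 4] the outer +5 inverts by subtracting 5, so sub: x = -1.

Answer: x ∈ {-1}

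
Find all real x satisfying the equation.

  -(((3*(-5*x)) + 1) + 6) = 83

Step 1. [-(((3*(-5*x)) + 1) + 6) = 83] leading − — multiply by −1, so neg: ((3*(-5*x)) + 1) + 6 = -83.
Step 2. [((3*(-5*x)) + 1) + 6 = -83] the outer +6 inverts by subtracting 6, so sub: (3*(-5*x)) + 1 = -89.
Step 3. [(3*(-5*x)) + 1 = -89] the outer +1 inverts by subtracting 1. So sub: 3*(-5*x) = -90.
Step 4. [3*(-5*x) = -90] 3 out front; divide by 3, so div: -5*x = -30.
Step 5. [-5*x = -30] -5 out front; divide by -5 ⇒ div: x = 6.

Answer: x ∈ {6}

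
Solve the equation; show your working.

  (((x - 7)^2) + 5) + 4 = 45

Step 1. [(((x - 7)^2) + 5) + 4 = 45] the outer +4 inverts by subtracting 4. So sub: ((x - 7)^2) + 5 = 41.
Step 2. [((x - 7)^2) + 5 = 41] 5 comes off first (subtract 5) ⇒ sub: (x - 7)^2 = 36.
Step 3. [(x - 7)^2 = 36] LHS squared, RHS 36 ≥ 0: apply √ (±), so sqrt: x - 7 = 6 or -6.
Step 4. [x - 7 = 6 or -6] the outer -7 inverts by adding 7 ⇒ sub: x = 13 or 1.

Answer: x ∈ {1, 13}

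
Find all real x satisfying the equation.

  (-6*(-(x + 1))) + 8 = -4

Step 1. [(-6*(-(x + 1))) + 8 = -4] subtract 8: x sits inside (… + 8), so sub: -6*(-(x + 1)) = -12.
Step 2. [-6*(-(x + 1)) = -12] leading coefficient -6: divide by -6. So div: -(x + 1) = 2.
Step 3. [-(x + 1) = 2] LHS negated; negate both sides ⇒ neg: x + 1 = -2.
Step 4. [x + 1 = -2] +1 is outermost — subtract 1 both sides, so sub: x = -3.

Answer: x ∈ {-3}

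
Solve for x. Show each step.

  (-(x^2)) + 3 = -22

Step 1. [(-(x^2)) + 3 = -22] subtract 3: x sits inside (… + 3). So sub: -(x^2) = -25.
Step 2. [-(x^2) = -25] flip signs both sides, so neg: x^2 = 25.
Step 3. [x^2 = 25] √ both sides: 25 ≥ 0 gives two branches. So sqrt: x = 5 or -5.

Answer: x ∈ {-5, 5}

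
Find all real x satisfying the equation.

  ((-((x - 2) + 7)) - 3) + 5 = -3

Step 1. [((-((x - 2) + 7)) - 3) + 5 = -3] subtract 5: x sits inside (… + 5) ⇒ sub: (-((x - 2) + 7)) - 3 = -8.
Step 2. [(-((x - 2) + 7)) - 3 = -8] -3 is outermost — add 3 both sides ⇒ sub: -((x - 2) + 7) = -5.
Step 3. [-((x - 2) + 7) = -5] flip signs both sides ⇒ neg: (x - 2) + 7 = 5.
Step 4. [(x - 2) + 7 = 5] +7 is outermost — subtract 7 both sides ⇒ sub: x - 2 = -2.
Step 5. [x - 2 = -2] peel the -2: add 2 from each side ⇒ sub: x = 0.

Answer: x ∈ {0}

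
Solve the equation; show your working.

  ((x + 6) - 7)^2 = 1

Step 1. [((x + 6) - 7)^2 = 1] LHS squared, RHS 1 ≥ 0: apply √ (±), so sqrt: (x + 6) - 7 = 1 or -1.
Step 2. [(x + 6) - 7 = 1 or -1] -7 is outermost — add 7 both sides, so sub: x + 6 = 8 or 6.
Step 3. [x + 6 = 8 or 6] the outer +6 inverts by subtracting 6 ⇒ sub: x = 2 or 0.

Answer: x ∈ {0, 2}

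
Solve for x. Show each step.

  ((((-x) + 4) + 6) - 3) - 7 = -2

Step 1. [((((-x) + 4) + 6) - 3) - 7 = -2] -7 is outermost — add 7 both sides ⇒ sub: (((-x) + 4) + 6) - 3 = 5.
Step 2. [(((-x) + 4) + 6) - 3 = 5] add 3: x sits inside (… - 3) ⇒ sub: ((-x) + 4) + 6 = 8.
Step 3. [((-x) + 4) + 6 = 8] peel the +6: subtract 6 from each side ⇒ sub: (-x) + 4 = 2.
Step 4. [(-x) + 4 = 2] the outer +4 inverts by subtracting 4, so sub: -x = -2.
Step 5. [-x = -2] flip signs both sides, so neg: x = 2.

Answer: x ∈ {2}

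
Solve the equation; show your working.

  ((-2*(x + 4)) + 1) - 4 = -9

Step 1. [((-2*(x + 4)) + 1) - 4 = -9] -4 is outermost — add 4 both sides, so sub: (-2*(x + 4)) + 1 = -5.
Step 2. [(-2*(x + 4)) + 1 = -5] +1 is outermost — subtract 1 both sides ⇒ sub: -2*(x + 4) = -6.
Step 3. [-2*(x + 4) = -6] leading coefficient -2: divide by -2. So div: x + 4 = 3.
Step 4. [x + 4 = 3] 4 comes off first (subtract 4), so sub: x = -1.

Answer: x ∈ {-1}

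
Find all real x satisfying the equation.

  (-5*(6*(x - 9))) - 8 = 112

Step 1. [(-5*(6*(x - 9))) - 8 = 112] peel the -8: add 8 from each side, so sub: -5*(6*(x - 9)) = 120.
Step 2. [-5*(6*(x - 9)) = 120] -5·(inner) — divide through by -5 ⇒ div: 6*(x - 9) = -24.
Step 3. [6*(x - 9) = -24] LHS = 6·(…); ÷6 both sides ⇒ div: x - 9 = -4.
Step 4. [x - 9 = -4] 9 comes off first (add 9). So sub: x = 5.

Answer: x ∈ {5}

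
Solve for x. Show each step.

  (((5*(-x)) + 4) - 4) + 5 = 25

Step 1. [(((5*(-x)) + 4) - 4) + 5 = 25] 5 comes off first (subtract 5), so sub: ((5*(-x)) + 4) - 4 = 20.
Step 2. [((5*(-x)) + 4) - 4 = 20] 4 comes off first (add 4). So sub: (5*(-x)) + 4 = 24.
Step 3. [(5*(-x)) + 4 = 24] peel the +4: subtract 4 from each side ⇒ sub: 5*(-x) = 20.
Step 4. [5*(-x) = 20] 5 out front; divide by 5, so div: -x = 4.
Step 5. [-x = 4] leading − — multiply by −1, so neg: x = -4.

Answer: x ∈ {-4}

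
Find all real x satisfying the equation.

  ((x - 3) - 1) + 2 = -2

Step 1. [((x - 3) - 1) + 2 = -2] 2 comes off first (subtract 2). So sub: (x - 3) - 1 = -4.
Step 2. [(x - 3) - 1 = -4] the outer -1 inverts by adding 1 ⇒ sub: x - 3 = -3.
Step 3. [x - 3 = -3] peel the -3: add 3 from each side ⇒ sub: x = 0.

Answer: x ∈ {0}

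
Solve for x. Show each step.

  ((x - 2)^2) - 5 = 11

Step 1. [((x - 2)^2) - 5 = 11] 5 comes off first (add 5). So sub: (x - 2)^2 = 16.
Step 2. [(x - 2)^2 = 16] LHS squared, RHS 16 ≥ 0: apply √ (±) ⇒ sqrt: x - 2 = 4 or -4.
Step 3. [x - 2 = 4 or -4] add 2: x sits inside (… - 2) ⇒ sub: x = 6 or -2.

Answer: x ∈ {-2, 6}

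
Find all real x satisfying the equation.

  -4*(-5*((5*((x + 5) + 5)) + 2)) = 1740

Step 1. [-4*(-5*((5*((x + 5) + 5)) + 2)) = 1740] -4 out front; divide by -4 ⇒ div: -5*((5*((x + 5) + 5)) + 2) = -435.
Step 2. [-5*((5*((x + 5) + 5)) + 2) = -435] -5·(inner) — divide through by -5, so div: (5*((x + 5) + 5)) + 2 = 87.
Step 3. [(5*((x + 5) + 5)) + 2 = 87] +2 is outermost — subtract 2 both sides ⇒ sub: 5*((x + 5) + 5) = 85.
Step 4. [5*((x + 5) + 5) = 85] 5 out front; divide by 5. So div: (x + 5) + 5 = 17.
Step 5. [(x + 5) + 5 = 17] 5 comes off first (subtract 5) ⇒ sub: x + 5 = 12.
Step 6. [x + 5 = 12] subtract 5: x sits inside (… + 5) ⇒ sub: x = 7.

Answer: x ∈ {7}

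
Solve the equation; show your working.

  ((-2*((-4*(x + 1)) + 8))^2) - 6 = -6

Step 1. [((-2*((-4*(x + 1)) + 8))^2) - 6 = -6] the outer -6 inverts by adding 6 ⇒ sub: (-2*((-4*(x + 1)) + 8))^2 = 0.
Step 2. [(-2*((-4*(x + 1)) + 8))^2 = 0] √ both sides: 0 ≥ 0 gives two branches. So sqrt: -2*((-4*(x + 1)) + 8) = 0.
Step 3. [-2*((-4*(x + 1)) + 8) = 0] -2 out front; divide by -2 ⇒ div: (-4*(x + 1)) + 8 = 0.
Step 4. [(-4*(x + 1)) + 8 = 0] common factor -4 (LHS and 0) — divide through ⇒ factor: (x + 1) - 2 = 0.
Step 5. [(x + 1) - 2 = 0] the outer -2 inverts by adding 2. So sub: x + 1 = 2.
Step 6. [x + 1 = 2] subtract 1: x sits inside (… + 1). So sub: x = 1.

Answer: x ∈ {1}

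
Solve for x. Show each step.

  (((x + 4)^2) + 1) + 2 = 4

Step 1. [(((x + 4)^2) + 1) + 2 = 4] subtract 2: x sits inside (… + 2) ⇒ sub: ((x + 4)^2) + 1 = 2.
Step 2. [((x + 4)^2) + 1 = 2] peel the +1: subtract 1 from each side. So sub: (x + 4)^2 = 1.
Step 3. [(x + 4)^2 = 1] √ both sides: 1 ≥ 0 gives two branches ⇒ sqrt: x + 4 = 1 or -1.
Step 4. [x + 4 = 1 or -1] subtract 4: x sits inside (… + 4) ⇒ sub: x = -3 or -5.

Answer: x ∈ {-5, -3}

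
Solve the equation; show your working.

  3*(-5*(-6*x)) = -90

Step 1. [3*(-5*(-6*x)) = -90] leading coefficient 3: divide by 3. So div: -5*(-6*x) = -30.
Step 2. [-5*(-6*x) = -30] -5·(inner) — divide through by -5, so div: -6*x = 6.
Step 3. [-6*x = 6] leading coefficient -6: divide by -6. So div: x = -1.

Answer: x ∈ {-1}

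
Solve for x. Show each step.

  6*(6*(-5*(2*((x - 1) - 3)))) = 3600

Step 1. [6*(6*(-5*(2*((x - 1) - 3)))) = 3600] divide by the outer 6 ⇒ div: 6*(-5*(2*((x - 1) - 3))) = 600.
Step 2. [6*(-5*(2*((x - 1) - 3))) = 600] divide by the outer 6. So div: -5*(2*((x - 1) - 3)) = 100.
Step 3. [-5*(2*((x - 1) - 3)) = 100] -5·(inner) — divide through by -5. So div: 2*((x - 1) - 3) = -20.
Step 4. [2*((x - 1) - 3) = -20] 2·(inner) — divide through by 2 ⇒ div: (x - 1) - 3 = -10.
Step 5. [(x - 1) - 3 = -10] peel the -3: add 3 from each side ⇒ sub: x - 1 = -7.
Step 6. [x - 1 = -7] peel the -1: add 1 from each side ⇒ sub: x = -6.

Answer: x ∈ {-6}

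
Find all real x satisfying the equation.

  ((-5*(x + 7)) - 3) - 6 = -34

Step 1. [((-5*(x + 7)) - 3) - 6 = -34] the outer -6 inverts by adding 6 ⇒ sub: (-5*(x + 7)) - 3 = -28.
Step 2. [(-5*(x + 7)) - 3 = -28] peel the -3: add 3 from each side. So sub: -5*(x + 7) = -25.
Step 3. [-5*(x + 7) = -25] leading coefficient -5: divide by -5, so div: x + 7 = 5.
Step 4. [x + 7 = 5] peel the +7: subtract 7 from each side. So sub: x = -2.

Answer: x ∈ {-2}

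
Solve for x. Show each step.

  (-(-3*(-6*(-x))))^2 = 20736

Step 1. [(-(-3*(-6*(-x))))^2 = 20736] 20736 ≥ 0, LHS is (·)² — take ±√. So sqrt: -(-3*(-6*(-x))) = 144 or -144.
Step 2. [-(-3*(-6*(-x))) = 144 or -144] LHS negated; negate both sides, so neg: -3*(-6*(-x)) = -144 or 144.
Step 3. [-3*(-6*(-x)) = -144 or 144] -3·(inner) — divide through by -3. So div: -6*(-x) = 48 or -48.
Step 4. [-6*(-x) = 48 or -48] leading coefficient -6: divide by -6, so div: -x = -8 or 8.
Step 5. [-x = -8 or 8] LHS negated; negate both sides. So neg: x = 8 or -8.

Answer: x ∈ {-8, 8}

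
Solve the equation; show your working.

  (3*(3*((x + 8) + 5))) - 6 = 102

Step 1. [(3*(3*((x + 8) + 5))) - 6 = 102] -6 is outermost — add 6 both sides. So sub: 3*(3*((x + 8) + 5)) = 108.
Step 2. [3*(3*((x + 8) + 5)) = 108] divide by the outer 3. So div: 3*((x + 8) + 5) = 36.
Step 3. [3*((x + 8) + 5) = 36] 3·(inner) — divide through by 3, so div: (x + 8) + 5 = 12.
Step 4. [(x + 8) + 5 = 12] +5 is outermost — subtract 5 both sides, so sub: x + 8 = 7.
Step 5. [x + 8 = 7] subtract 8: x sits inside (… + 8). So sub: x = -1.

Answer: x ∈ {-1}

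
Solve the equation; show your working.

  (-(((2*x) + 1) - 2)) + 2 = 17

Step 1. [(-(((2*x) + 1) - 2)) + 2 = 17] the outer +2 inverts by subtracting 2. So sub: -(((2*x) + 1) - 2) = 15.
Step 2. [-(((2*x) + 1) - 2) = 15] flip signs both sides, so neg: ((2*x) + 1) - 2 = -15.
Step 3. [((2*x) + 1) - 2 = -15] add 2: x sits inside (… - 2). So sub: (2*x) + 1 = -13.
Step 4. [(2*x) + 1 = -13] peel the +1: subtract 1 from each side, so sub: 2*x = -14.
Step 5. [2*x = -14] leading coefficient 2: divide by 2 ⇒ div: x = -7.

Answer: x ∈ {-7}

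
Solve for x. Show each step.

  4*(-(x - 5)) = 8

Step 1. [4*(-(x - 5)) = 8] divide by the outer 4, so div: -(x - 5) = 2.
Step 2. [-(x - 5) = 2] leading − — multiply by −1 ⇒ neg: x - 5 = -2.
Step 3. [x - 5 = -2] 5 comes off first (add 5), so sub: x = 3.

Answer: x ∈ {3}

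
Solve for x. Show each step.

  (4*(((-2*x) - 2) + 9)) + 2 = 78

Step 1. [(4*(((-2*x) - 2) + 9)) + 2 = 78] +2 is outermost — subtract 2 both sides ⇒ sub: 4*(((-2*x) - 2) + 9) = 76.
Step 2. [4*(((-2*x) - 2) + 9) = 76] 4 out front; divide by 4, so div: ((-2*x) - 2) + 9 = 19.
Step 3. [((-2*x) - 2) + 9 = 19] +9 is outermost — subtract 9 both sides, so sub: (-2*x) - 2 = 10.
Step 4. [(-2*x) - 2 = 10] -2 divides every term; factor it out, so factor: x + 1 = -5.
Step 5. [x + 1 = -5] the outer +1 inverts by subtracting 1 ⇒ sub: x = -6.

Answer: x ∈ {-6}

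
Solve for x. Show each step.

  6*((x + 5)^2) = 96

Step 1. [6*((x + 5)^2) = 96] 6 out front; divide by 6. So div: (x + 5)^2 = 16.
Step 2. [(x + 5)^2 = 16] LHS squared, RHS 16 ≥ 0: apply √ (±). So sqrt: x + 5 = 4 or -4.
Step 3. [x + 5 = 4 or -4] 5 comes off first (subtract 5), so sub: x = -1 or -9.

Answer: x ∈ {-9, -1}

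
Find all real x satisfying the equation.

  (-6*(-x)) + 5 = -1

Step 1. [(-6*(-x)) + 5 = -1] subtract 5: x sits inside (… + 5), so sub: -6*(-x) = -6.
Step 2. [-6*(-x) = -6] LHS = -6·(…); ÷-6 both sides. So div: -x = 1.
Step 3. [-x = 1] flip signs both sides ⇒ neg: x = -1.

Answer: x ∈ {-1}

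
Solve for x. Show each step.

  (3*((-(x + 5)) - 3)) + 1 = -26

Step 1. [(3*((-(x + 5)) - 3)) + 1 = -26] subtract 1: x sits inside (… + 1) ⇒ sub: 3*((-(x + 5)) - 3) = -27.
Step 2. [3*((-(x + 5)) - 3) = -27] divide by the outer 3 ⇒ div: (-(x + 5)) - 3 = -9.
Step 3. [(-(x + 5)) - 3 = -9] peel the -3: add 3 from each side. So sub: -(x + 5) = -6.
Step 4. [-(x + 5) = -6] LHS negated; negate both sides. So neg: x + 5 = 6.
Step 5. [x + 5 = 6] the outer +5 inverts by subtracting 5 ⇒ sub: x = 1.

Answer: x ∈ {1}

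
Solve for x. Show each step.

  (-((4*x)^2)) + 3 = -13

Step 1. [(-((4*x)^2)) + 3 = -13] subtract 3: x sits inside (… + 3). So sub: -((4*x)^2) = -16.
Step 2. [-((4*x)^2) = -16] leading − — multiply by −1, so neg: (4*x)^2 = 16.
Step 3. [(4*x)^2 = 16] 16 ≥ 0, LHS is (·)² — take ±√ ⇒ sqrt: 4*x = 4 or -4.
Step 4. [4*x = 4 or -4] 4·(inner) — divide through by 4, so div: x = 1 or -1.

Answer: x ∈ {-1, 1}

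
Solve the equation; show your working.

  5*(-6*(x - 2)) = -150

Step 1. [5*(-6*(x - 2)) = -150] 5·(inner) — divide through by 5 ⇒ div: -6*(x - 2) = -30.
Step 2. [-6*(x - 2) = -30] divide by the outer -6 ⇒ div: x - 2 = 5.
Step 3. [x - 2 = 5] peel the -2: add 2 from each side ⇒ sub: x = 7.

Answer: x ∈ {7}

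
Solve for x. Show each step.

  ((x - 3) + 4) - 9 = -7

Step 1. [((x - 3) + 4) - 9 = -7] -9 is outermost — add 9 both sides ⇒ sub: (x - 3) + 4 = 2.
Step 2. [(x - 3) + 4 = 2] +4 is outermost — subtract 4 both sides ⇒ sub: x - 3 = -2.
Step 3. [x - 3 = -2] the outer -3 inverts by adding 3, so sub: x = 1.

Answer: x ∈ {1}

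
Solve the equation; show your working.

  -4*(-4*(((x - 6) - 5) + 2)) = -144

Step 1. [-4*(-4*(((x - 6) - 5) + 2)) = -144] -4 out front; divide by -4 ⇒ div: -4*(((x - 6) - 5) + 2) = 36.
Step 2. [-4*(((x - 6) - 5) + 2) = 36] divide by the outer -4. So div: ((x - 6) - 5) + 2 = -9.
Step 3. [((x - 6) - 5) + 2 = -9] the outer +2 inverts by subtracting 2, so sub: (x - 6) - 5 = -11.
Step 4. [(x - 6) - 5 = -11] add 5: x sits inside (… - 5) ⇒ sub: x - 6 = -6.
Step 5. [x - 6 = -6] peel the -6: add 6 from each side, so sub: x = 0.

Answer: x ∈ {0}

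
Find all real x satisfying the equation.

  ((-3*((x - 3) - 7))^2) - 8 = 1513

Step 1. [((-3*((x - 3) - 7))^2) - 8 = 1513] the outer -8 inverts by adding 8, so sub: (-3*((x - 3) - 7))^2 = 1521.
Step 2. [(-3*((x - 3) - 7))^2 = 1521] LHS squared, RHS 1521 ≥ 0: apply √ (±), so sqrt: -3*((x - 3) - 7) = 39 or -39.
Step 3. [-3*((x - 3) - 7) = 39 or -39] -3·(inner) — divide through by -3. So div: (x - 3) - 7 = -13 or 13.
Step 4. [(x - 3) - 7 = -13 or 13] -7 is outermost — add 7 both sides. So sub: x - 3 = -6 or 20.
Step 5. [x - 3 = -6 or 20] 3 comes off first (add 3), so sub: x = -3 or 23.

Answer: x ∈ {-3, 23}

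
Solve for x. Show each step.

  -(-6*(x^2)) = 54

Step 1. [-(-6*(x^2)) = 54] LHS negated; negate both sides ⇒ neg: -6*(x^2) = -54.
Step 2. [-6*(x^2) = -54] leading coefficient -6: divide by -6, so div: x^2 = 9.
Step 3. [x^2 = 9] LHS squared, RHS 9 ≥ 0: apply √ (±) ⇒ sqrt: x = 3 or -3.

Answer: x ∈ {-3, 3}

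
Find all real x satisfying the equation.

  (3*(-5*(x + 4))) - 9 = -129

Step 1. [(3*(-5*(x + 4))) - 9 = -129] -9 is outermost — add 9 both sides. So sub: 3*(-5*(x + 4)) = -120.
Step 2. [3*(-5*(x + 4)) = -120] 3 out front; divide by 3, so div: -5*(x + 4) = -40.
Step 3. [-5*(x + 4) = -40] LHS = -5·(…); ÷-5 both sides. So div: x + 4 = 8.
Step 4. [x + 4 = 8] peel the +4: subtract 4 from each side ⇒ sub: x = 4.

Answer: x ∈ {4}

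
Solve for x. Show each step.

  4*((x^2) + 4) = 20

Step 1. [4*((x^2) + 4) = 20] 4·(inner) — divide through by 4, so div: (x^2) + 4 = 5.
Step 2. [(x^2) + 4 = 5] the outer +4 inverts by subtracting 4 ⇒ sub: x^2 = 1.
Step 3. [x^2 = 1] √ both sides: 1 ≥ 0 gives two branches, so sqrt: x = 1 or -1.

Answer: x ∈ {-1, 1}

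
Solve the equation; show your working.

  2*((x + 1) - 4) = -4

Step 1. [2*((x + 1) - 4) = -4] LHS = 2·(…); ÷2 both sides, so div: (x + 1) - 4 = -2.
Step 2. [(x + 1) - 4 = -2] 4 comes off first (add 4), so sub: x + 1 = 2.
Step 3. [x + 1 = 2] subtract 1: x sits inside (… + 1). So sub: x = 1.

Answer: x ∈ {1}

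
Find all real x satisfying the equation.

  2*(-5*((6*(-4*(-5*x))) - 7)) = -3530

Step 1. [2*(-5*((6*(-4*(-5*x))) - 7)) = -3530] divide by the outer 2, so div: -5*((6*(-4*(-5*x))) - 7) = -1765.
Step 2. [-5*((6*(-4*(-5*x))) - 7) = -1765] divide by the outer -5 ⇒ div: (6*(-4*(-5*x))) - 7 = 353.
Step 3. [(6*(-4*(-5*x))) - 7 = 353] -7 is outermost — add 7 both sides, so sub: 6*(-4*(-5*x)) = 360.
Step 4. [6*(-4*(-5*x)) = 360] 6·(inner) — divide through by 6, so div: -4*(-5*x) = 60.
Step 5. [-4*(-5*x) = 60] -4·(inner) — divide through by -4. So div: -5*x = -15.
Step 6. [-5*x = -15] LHS = -5·(…); ÷-5 both sides ⇒ div: x = 3.

Answer: x ∈ {3}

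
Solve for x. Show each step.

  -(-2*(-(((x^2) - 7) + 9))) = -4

Step 1. [-(-2*(-(((x^2) - 7) + 9))) = -4] leading − — multiply by −1, so neg: -2*(-(((x^2) - 7) + 9)) = 4.
Step 2. [-2*(-(((x^2) - 7) + 9)) = 4] -2·(inner) — divide through by -2, so div: -(((x^2) - 7) + 9) = -2.
Step 3. [-(((x^2) - 7) + 9) = -2] leading − — multiply by −1. So neg: ((x^2) - 7) + 9 = 2.
Step 4. [((x^2) - 7) + 9 = 2] the outer +9 inverts by subtracting 9. So sub: (x^2) - 7 = -7.
Step 5. [(x^2) - 7 = -7] 7 comes off first (add 7), so sub: x^2 = 0.
Step 6. [x^2 = 0] LHS squared, RHS 0 ≥ 0: apply √ (±), so sqrt: x = 0.

Answer: x ∈ {0}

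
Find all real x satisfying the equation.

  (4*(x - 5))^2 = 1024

Step 1. [(4*(x - 5))^2 = 1024] √ both sides: 1024 ≥ 0 gives two branches, so sqrt: 4*(x - 5) = 32 or -32.
Step 2. [4*(x - 5) = 32 or -32] divide by the outer 4 ⇒ div: x - 5 = 8 or -8.
Step 3. [x - 5 = 8 or -8] add 5: x sits inside (… - 5) ⇒ sub: x = 13 or -3.

Answer: x ∈ {-3, 13}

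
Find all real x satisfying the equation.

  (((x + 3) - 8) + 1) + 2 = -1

Step 1. [(((x + 3) - 8) + 1) + 2 = -1] peel the +2: subtract 2 from each side, so sub: ((x + 3) - 8) + 1 = -3.
Step 2. [((x + 3) - 8) + 1 = -3] 1 comes off first (subtract 1) ⇒ sub: (x + 3) - 8 = -4.
Step 3. [(x + 3) - 8 = -4] 8 comes off first (add 8) ⇒ sub: x + 3 = 4.
Step 4. [x + 3 = 4] 3 comes off first (subtract 3), so sub: x = 1.

Answer: x ∈ {1}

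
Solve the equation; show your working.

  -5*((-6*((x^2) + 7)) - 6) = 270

Step 1. [-5*((-6*((x^2) + 7)) - 6) = 270] -5·(inner) — divide through by -5. So div: (-6*((x^2) + 7)) - 6 = -54.
Step 2. [(-6*((x^2) + 7)) - 6 = -54] 6 comes off first (add 6), so sub: -6*((x^2) + 7) = -48.
Step 3. [-6*((x^2) + 7) = -48] leading coefficient -6: divide by -6 ⇒ div: (x^2) + 7 = 8.
Step 4. [(x^2) + 7 = 8] +7 is outermost — subtract 7 both sides. So sub: x^2 = 1.
Step 5. [x^2 = 1] √ both sides: 1 ≥ 0 gives two branches, so sqrt: x = 1 or -1.

Answer: x ∈ {-1, 1}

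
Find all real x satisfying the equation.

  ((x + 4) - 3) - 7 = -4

Step 1. [((x + 4) - 3) - 7 = -4] peel the -7: add 7 from each side, so sub: (x + 4) - 3 = 3.
Step 2. [(x + 4) - 3 = 3] 3 comes off first (add 3) ⇒ sub: x + 4 = 6.
Step 3. [x + 4 = 6] 4 comes off first (subtract 4), so sub: x = 2.

Answer: x ∈ {2}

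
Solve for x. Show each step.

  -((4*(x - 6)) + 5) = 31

Step 1. [-((4*(x - 6)) + 5) = 31] flip signs both sides. So neg: (4*(x - 6)) + 5 = -31.
Step 2. [(4*(x - 6)) + 5 = -31] peel the +5: subtract 5 from each side, so sub: 4*(x - 6) = -36.
Step 3. [4*(x - 6) = -36] 4 out front; divide by 4, so div: x - 6 = -9.
Step 4. [x - 6 = -9] the outer -6 inverts by adding 6 ⇒ sub: x = -3.

Answer: x ∈ {-3}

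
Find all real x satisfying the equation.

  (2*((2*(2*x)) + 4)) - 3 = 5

Step 1. [(2*((2*(2*x)) + 4)) - 3 = 5] -3 is outermost — add 3 both sides. So sub: 2*((2*(2*x)) + 4) = 8.
Step 2. [2*((2*(2*x)) + 4) = 8] LHS = 2·(…); ÷2 both sides ⇒ div: (2*(2*x)) + 4 = 4.
Step 3. [(2*(2*x)) + 4 = 4] subtract 4: x sits inside (… + 4) ⇒ sub: 2*(2*x) = 0.
Step 4. [2*(2*x) = 0] divide by the outer 2, so div: 2*x = 0.
Step 5. [2*x = 0] LHS = 2·(…); ÷2 both sides, so div: x = 0.

Answer: x ∈ {0}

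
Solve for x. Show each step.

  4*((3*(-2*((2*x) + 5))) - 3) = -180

Step 1. [4*((3*(-2*((2*x) + 5))) - 3) = -180] LHS = 4·(…); ÷4 both sides. So div: (3*(-2*((2*x) + 5))) - 3 = -45.
Step 2. [(3*(-2*((2*x) + 5))) - 3 = -45] 3 divides every term; factor it out, so factor: (-2*((2*x) + 5)) - 1 = -15.
Step 3. [(-2*((2*x) + 5)) - 1 = -15] add 1: x sits inside (… - 1) ⇒ sub: -2*((2*x) + 5) = -14.
Step 4. [-2*((2*x) + 5) = -14] divide by the outer -2 ⇒ div: (2*x) + 5 = 7.
Step 5. [(2*x) + 5 = 7] peel the +5: subtract 5 from each side. So sub: 2*x = 2.
Step 6. [2*x = 2] 2·(inner) — divide through by 2. So div: x = 1.

Answer: x ∈ {1}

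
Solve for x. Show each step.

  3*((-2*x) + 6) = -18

Step 1. [3*((-2*x) + 6) = -18] 3 out front; divide by 3, so div: (-2*x) + 6 = -6.
Step 2. [(-2*x) + 6 = -6] -2 divides every term; factor it out, so factor: x - 3 = 3.
Step 3. [x - 3 = 3] add 3: x sits inside (… - 3). So sub: x = 6.

Answer: x ∈ {6}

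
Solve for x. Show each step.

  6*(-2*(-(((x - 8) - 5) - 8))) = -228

Step 1. [6*(-2*(-(((x - 8) - 5) - 8))) = -228] LHS = 6·(…); ÷6 both sides, so div: -2*(-(((x - 8) - 5) - 8)) = -38.
Step 2. [-2*(-(((x - 8) - 5) - 8)) = -38] divide by the outer -2. So div: -(((x - 8) - 5) - 8) = 19.
Step 3. [-(((x - 8) - 5) - 8) = 19] flip signs both sides. So neg: ((x - 8) - 5) - 8 = -19.
Step 4. [((x - 8) - 5) - 8 = -19] 8 comes off first (add 8), so sub: (x - 8) - 5 = -11.
Step 5. [(x - 8) - 5 = -11] add 5: x sits inside (… - 5) ⇒ sub: x - 8 = -6.
Step 6. [x - 8 = -6] peel the -8: add 8 from each side ⇒ sub: x = 2.

Answer: x ∈ {2}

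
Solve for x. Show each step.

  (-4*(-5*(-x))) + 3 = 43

Step 1. [(-4*(-5*(-x))) + 3 = 43] subtract 3: x sits inside (… + 3) ⇒ sub: -4*(-5*(-x)) = 40.
Step 2. [-4*(-5*(-x)) = 40] -4·(inner) — divide through by -4 ⇒ div: -5*(-x) = -10.
Step 3. [-5*(-x) = -10] -5 out front; divide by -5, so div: -x = 2.
Step 4. [-x = 2] LHS negated; negate both sides ⇒ neg: x = -2.

Answer: x ∈ {-2}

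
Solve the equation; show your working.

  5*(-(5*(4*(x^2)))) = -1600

Step 1. [5*(-(5*(4*(x^2)))) = -1600] leading coefficient 5: divide by 5 ⇒ div: -(5*(4*(x^2))) = -320.
Step 2. [-(5*(4*(x^2))) = -320] LHS negated; negate both sides ⇒ neg: 5*(4*(x^2)) = 320.
Step 3. [5*(4*(x^2)) = 320] 5 out front; divide by 5. So div: 4*(x^2) = 64.
Step 4. [4*(x^2) = 64] LHS = 4·(…); ÷4 both sides. So div: x^2 = 16.
Step 5. [x^2 = 16] √ both sides: 16 ≥ 0 gives two branches ⇒ sqrt: x = 4 or -4.

Answer: x ∈ {-4, 4}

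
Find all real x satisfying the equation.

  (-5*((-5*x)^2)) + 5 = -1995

Step 1. [(-5*((-5*x)^2)) + 5 = -1995] common factor -5 (LHS and -1995) — divide through ⇒ factor: ((-5*x)^2) - 1 = 399.
Step 2. [((-5*x)^2) - 1 = 399] peel the -1: add 1 from each side, so sub: (-5*x)^2 = 400.
Step 3. [(-5*x)^2 = 400] LHS squared, RHS 400 ≥ 0: apply √ (±), so sqrt: -5*x = 20 or -20.
Step 4. [-5*x = 20 or -20] leading coefficient -5: divide by -5, so div: x = -4 or 4.

Answer: x ∈ {-4, 4}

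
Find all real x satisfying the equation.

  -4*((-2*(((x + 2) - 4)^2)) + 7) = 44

Step 1. [-4*((-2*(((x + 2) - 4)^2)) + 7) = 44] leading coefficient -4: divide by -4. So div: (-2*(((x + 2) - 4)^2)) + 7 = -11.
Step 2. [(-2*(((x + 2) - 4)^2)) + 7 = -11] the outer +7 inverts by subtracting 7 ⇒ sub: -2*(((x + 2) - 4)^2) = -18.
Step 3. [-2*(((x + 2) - 4)^2) = -18] divide by the outer -2. So div: ((x + 2) - 4)^2 = 9.
Step 4. [((x + 2) - 4)^2 = 9] LHS squared, RHS 9 ≥ 0: apply √ (±). So sqrt: (x + 2) - 4 = 3 or -3.
Step 5. [(x + 2) - 4 = 3 or -3] 4 comes off first (add 4), so sub: x + 2 = 7 or 1.
Step 6. [x + 2 = 7 or 1] peel the +2: subtract 2 from each side. So sub: x = 5 or -1.

Answer: x ∈ {-1, 5}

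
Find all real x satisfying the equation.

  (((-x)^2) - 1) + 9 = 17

Step 1. [(((-x)^2) - 1) + 9 = 17] peel the +9: subtract 9 from each side ⇒ sub: ((-x)^2) - 1 = 8.
Step 2. [((-x)^2) - 1 = 8] the outer -1 inverts by adding 1, so sub: (-x)^2 = 9.
Step 3. [(-x)^2 = 9] LHS squared, RHS 9 ≥ 0: apply √ (±) ⇒ sqrt: -x = 3 or -3.
Step 4. [-x = 3 or -3] flip signs both sides. So neg: x = -3 or 3.

Answer: x ∈ {-3, 3}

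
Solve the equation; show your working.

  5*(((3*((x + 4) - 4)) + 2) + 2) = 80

Step 1. [5*(((3*((x + 4) - 4)) + 2) + 2) = 80] 5·(inner) — divide through by 5 ⇒ div: ((3*((x + 4) - 4)) + 2) + 2 = 16.
Step 2. [((3*((x + 4) - 4)) + 2) + 2 = 16] subtract 2: x sits inside (… + 2) ⇒ sub: (3*((x + 4) - 4)) + 2 = 14.
Step 3. [(3*((x + 4) - 4)) + 2 = 14] peel the +2: subtract 2 from each side, so sub: 3*((x + 4) - 4) = 12.
Step 4. [3*((x + 4) - 4) = 12] LHS = 3·(…); ÷3 both sides. So div: (x + 4) - 4 = 4.
Step 5. [(x + 4) - 4 = 4] -4 is outermost — add 4 both sides ⇒ sub: x + 4 = 8.
Step 6. [x + 4 = 8] peel the +4: subtract 4 from each side. So sub: x = 4.

Answer: x ∈ {4}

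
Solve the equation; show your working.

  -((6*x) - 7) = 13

Step 1. [-((6*x) - 7) = 13] leading − — multiply by −1 ⇒ neg: (6*x) - 7 = -13.
Step 2. [(6*x) - 7 = -13] peel the -7: add 7 from each side. So sub: 6*x = -6.
Step 3. [6*x = -6] 6 out front; divide by 6, so div: x = -1.

Answer: x ∈ {-1}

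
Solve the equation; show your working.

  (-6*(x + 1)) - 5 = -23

Step 1. [(-6*(x + 1)) - 5 = -23] add 5: x sits inside (… - 5), so sub: -6*(x + 1) = -18.
Step 2. [-6*(x + 1) = -18] LHS = -6·(…); ÷-6 both sides. So div: x + 1 = 3.
Step 3. [x + 1 = 3] peel the +1: subtract 1 from each side ⇒ sub: x = 2.

Answer: x ∈ {2}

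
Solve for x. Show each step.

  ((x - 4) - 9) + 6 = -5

Step 1. [((x - 4) - 9) + 6 = -5] subtract 6: x sits inside (… + 6). So sub: (x - 4) - 9 = -11.
Step 2. [(x - 4) - 9 = -11] 9 comes off first (add 9). So sub: x - 4 = -2.
Step 3. [x - 4 = -2] peel the -4: add 4 from each side, so sub: x = 2.

Answer: x ∈ {2}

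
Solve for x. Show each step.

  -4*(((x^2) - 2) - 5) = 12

Step 1. [-4*(((x^2) - 2) - 5) = 12] divide by the outer -4, so div: ((x^2) - 2) - 5 = -3.
Step 2. [((x^2) - 2) - 5 = -3] peel the -5: add 5 from each side. So sub: (x^2) - 2 = 2.
Step 3. [(x^2) - 2 = 2] 2 comes off first (add 2). So sub: x^2 = 4.
Step 4. [x^2 = 4] √ both sides: 4 ≥ 0 gives two branches. So sqrt: x = 2 or -2.

Answer: x ∈ {-2, 2}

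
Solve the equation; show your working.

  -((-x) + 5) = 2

Step 1. [-((-x) + 5) = 2] LHS negated; negate both sides, so neg: (-x) + 5 = -2.
Step 2. [(-x) + 5 = -2] subtract 5: x sits inside (… + 5). So sub: -x = -7.
Step 3. [-x = -7] flip signs both sides. So neg: x = 7.

Answer: x ∈ {7}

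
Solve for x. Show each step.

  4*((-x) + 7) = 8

Step 1. [4*((-x) + 7) = 8] 4 out front; divide by 4 ⇒ div: (-x) + 7 = 2.
Step 2. [(-x) + 7 = 2] peel the +7: subtract 7 from each side. So sub: -x = -5.
Step 3. [-x = -5] LHS negated; negate both sides ⇒ neg: x = 5.

Answer: x ∈ {5}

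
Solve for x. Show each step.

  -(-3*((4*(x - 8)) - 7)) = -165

Step 1. [-(-3*((4*(x - 8)) - 7)) = -165] flip signs both sides, so neg: -3*((4*(x - 8)) - 7) = 165.
Step 2. [-3*((4*(x - 8)) - 7) = 165] -3 out front; divide by -3, so div: (4*(x - 8)) - 7 = -55.
Step 3. [(4*(x - 8)) - 7 = -55] add 7: x sits inside (… - 7), so sub: 4*(x - 8) = -48.
Step 4. [4*(x - 8) = -48] 4·(inner) — divide through by 4. So div: x - 8 = -12.
Step 5. [x - 8 = -12] -8 is outermost — add 8 both sides. So sub: x = -4.

Answer: x ∈ {-4}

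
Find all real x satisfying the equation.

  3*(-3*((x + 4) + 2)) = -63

Step 1. [3*(-3*((x + 4) + 2)) = -63] LHS = 3·(…); ÷3 both sides, so div: -3*((x + 4) + 2) = -21.
Step 2. [-3*((x + 4) + 2) = -21] leading coefficient -3: divide by -3, so div: (x + 4) + 2 = 7.
Step 3. [(x + 4) + 2 = 7] subtract 2: x sits inside (… + 2). So sub: x + 4 = 5.
Step 4. [x + 4 = 5] the outer +4 inverts by subtracting 4. So sub: x = 1.

Answer: x ∈ {1}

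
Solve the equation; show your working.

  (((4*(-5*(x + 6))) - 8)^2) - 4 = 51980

Step 1. [(((4*(-5*(x + 6))) - 8)^2) - 4 = 51980] 4 comes off first (add 4) ⇒ sub: ((4*(-5*(x + 6))) - 8)^2 = 51984.
Step 2. [((4*(-5*(x + 6))) - 8)^2 = 51984] √ both sides: 51984 ≥ 0 gives two branches, so sqrt: (4*(-5*(x + 6))) - 8 = 228 or -228.
Step 3. [(4*(-5*(x + 6))) - 8 = 228 or -228] 4 divides every term; factor it out ⇒ factor: (-5*(x + 6)) - 2 = 57 or -57.
Step 4. [(-5*(x + 6)) - 2 = 57 or -57] 2 comes off first (add 2). So sub: -5*(x + 6) = 59 or -55.
Step 5. [-5*(x + 6) = 59 or -55] divide by the outer -5. So div: x + 6 = -59/5 or 11.
Step 6. [x + 6 = -59/5 or 11] peel the +6: subtract 6 from each side. So sub: x = -89/5 or 5.

Answer: x ∈ {-89/5, 5}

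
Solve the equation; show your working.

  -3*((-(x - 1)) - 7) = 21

Step 1. [-3*((-(x - 1)) - 7) = 21] -3·(inner) — divide through by -3. So div: (-(x - 1)) - 7 = -7.
Step 2. [(-(x - 1)) - 7 = -7] -7 is outermost — add 7 both sides. So sub: -(x - 1) = 0.
Step 3. [-(x - 1) = 0] flip signs both sides, so neg: x - 1 = 0.
Step 4. [x - 1 = 0] the outer -1 inverts by adding 1, so sub: x = 1.

Answer: x ∈ {1}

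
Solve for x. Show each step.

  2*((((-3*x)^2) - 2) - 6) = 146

Step 1. [2*((((-3*x)^2) - 2) - 6) = 146] 2·(inner) — divide through by 2 ⇒ div: (((-3*x)^2) - 2) - 6 = 73.
Step 2. [(((-3*x)^2) - 2) - 6 = 73] peel the -6: add 6 from each side. So sub: ((-3*x)^2) - 2 = 79.
Step 3. [((-3*x)^2) - 2 = 79] -2 is outermost — add 2 both sides. So sub: (-3*x)^2 = 81.
Step 4. [(-3*x)^2 = 81] 81 ≥ 0, LHS is (·)² — take ±√. So sqrt: -3*x = 9 or -9.
Step 5. [-3*x = 9 or -9] leading coefficient -3: divide by -3 ⇒ div: x = -3 or 3.

Answer: x ∈ {-3, 3}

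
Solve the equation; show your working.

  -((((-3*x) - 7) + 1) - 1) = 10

Step 1. [-((((-3*x) - 7) + 1) - 1) = 10] LHS negated; negate both sides ⇒ neg: (((-3*x) - 7) + 1) - 1 = -10.
Step 2. [(((-3*x) - 7) + 1) - 1 = -10] add 1: x sits inside (… - 1). So sub: ((-3*x) - 7) + 1 = -9.
Step 3. [((-3*x) - 7) + 1 = -9] peel the +1: subtract 1 from each side ⇒ sub: (-3*x) - 7 = -10.
Step 4. [(-3*x) - 7 = -10] the outer -7 inverts by adding 7 ⇒ sub: -3*x = -3.
Step 5. [-3*x = -3] LHS = -3·(…); ÷-3 both sides. So div: x = 1.

Answer: x ∈ {1}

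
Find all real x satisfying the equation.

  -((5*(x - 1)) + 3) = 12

Step 1. [-((5*(x - 1)) + 3) = 12] LHS negated; negate both sides. So neg: (5*(x - 1)) + 3 = -12.
Step 2. [(5*(x - 1)) + 3 = -12] subtract 3: x sits inside (… + 3). So sub: 5*(x - 1) = -15.
Step 3. [5*(x - 1) = -15] 5·(inner) — divide through by 5 ⇒ div: x - 1 = -3.
Step 4. [x - 1 = -3] -1 is outermost — add 1 both sides. So sub: x = -2.

Answer: x ∈ {-2}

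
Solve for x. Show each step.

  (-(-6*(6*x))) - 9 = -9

Step 1. [(-(-6*(6*x))) - 9 = -9] the outer -9 inverts by adding 9. So sub: -(-6*(6*x)) = 0.
Step 2. [-(-6*(6*x)) = 0] flip signs both sides, so neg: -6*(6*x) = 0.
Step 3. [-6*(6*x) = 0] -6·(inner) — divide through by -6 ⇒ div: 6*x = 0.
Step 4. [6*x = 0] divide by the outer 6, so div: x = 0.

Answer: x ∈ {0}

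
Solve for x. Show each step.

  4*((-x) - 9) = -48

Step 1. [4*((-x) - 9) = -48] LHS = 4·(…); ÷4 both sides ⇒ div: (-x) - 9 = -12.
Step 2. [(-x) - 9 = -12] peel the -9: add 9 from each side. So sub: -x = -3.
Step 3. [-x = -3] leading − — multiply by −1 ⇒ neg: x = 3.

Answer: x ∈ {3}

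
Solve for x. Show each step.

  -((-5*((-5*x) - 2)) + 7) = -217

Step 1. [-((-5*((-5*x) - 2)) + 7) = -217] flip signs both sides, so neg: (-5*((-5*x) - 2)) + 7 = 217.
Step 2. [(-5*((-5*x) - 2)) + 7 = 217] 7 comes off first (subtract 7), so sub: -5*((-5*x) - 2) = 210.
Step 3. [-5*((-5*x) - 2) = 210] LHS = -5·(…); ÷-5 both sides ⇒ div: (-5*x) - 2 = -42.
Step 4. [(-5*x) - 2 = -42] -2 is outermost — add 2 both sides, so sub: -5*x = -40.
Step 5. [-5*x = -40] divide by the outer -5 ⇒ div: x = 8.

Answer: x ∈ {8}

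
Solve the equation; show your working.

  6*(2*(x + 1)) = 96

Step 1. [6*(2*(x + 1)) = 96] leading coefficient 6: divide by 6 ⇒ div: 2*(x + 1) = 16.
Step 2. [2*(x + 1) = 16] divide by the outer 2 ⇒ div: x + 1 = 8.
Step 3. [x + 1 = 8] 1 comes off first (subtract 1), so sub: x = 7.

Answer: x ∈ {7}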